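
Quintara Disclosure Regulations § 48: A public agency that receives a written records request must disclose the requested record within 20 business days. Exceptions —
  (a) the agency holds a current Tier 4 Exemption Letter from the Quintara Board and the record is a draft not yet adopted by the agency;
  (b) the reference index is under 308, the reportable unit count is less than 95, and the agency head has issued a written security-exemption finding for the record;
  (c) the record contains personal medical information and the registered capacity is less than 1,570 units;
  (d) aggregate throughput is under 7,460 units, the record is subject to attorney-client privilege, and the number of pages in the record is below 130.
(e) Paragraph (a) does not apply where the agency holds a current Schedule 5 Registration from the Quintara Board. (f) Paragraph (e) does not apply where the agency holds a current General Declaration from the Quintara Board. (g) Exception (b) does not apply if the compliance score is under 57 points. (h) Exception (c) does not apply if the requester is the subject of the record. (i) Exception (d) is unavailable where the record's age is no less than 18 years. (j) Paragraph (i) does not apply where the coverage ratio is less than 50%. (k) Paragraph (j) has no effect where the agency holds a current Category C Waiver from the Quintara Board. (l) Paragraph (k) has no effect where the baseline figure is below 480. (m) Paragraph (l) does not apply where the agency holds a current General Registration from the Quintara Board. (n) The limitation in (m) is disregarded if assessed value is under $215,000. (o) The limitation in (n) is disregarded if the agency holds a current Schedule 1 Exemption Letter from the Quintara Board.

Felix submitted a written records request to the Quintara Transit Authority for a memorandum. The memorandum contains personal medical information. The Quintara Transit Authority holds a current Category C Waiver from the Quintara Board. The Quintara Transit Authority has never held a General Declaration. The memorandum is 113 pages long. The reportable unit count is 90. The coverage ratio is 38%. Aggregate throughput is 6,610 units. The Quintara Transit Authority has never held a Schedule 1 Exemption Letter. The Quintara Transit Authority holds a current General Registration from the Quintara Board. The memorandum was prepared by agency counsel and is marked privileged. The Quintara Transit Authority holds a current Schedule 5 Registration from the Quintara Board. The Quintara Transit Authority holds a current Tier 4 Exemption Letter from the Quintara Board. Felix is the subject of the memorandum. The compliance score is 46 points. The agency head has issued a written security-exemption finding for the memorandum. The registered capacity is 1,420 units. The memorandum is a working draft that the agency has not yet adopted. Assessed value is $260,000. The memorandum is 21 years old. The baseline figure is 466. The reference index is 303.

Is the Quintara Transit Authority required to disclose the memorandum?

Yes — the Quintara Transit Authority must disclose the memorandum.

Exception (a)'s conditions are all satisfied: a current Tier 4 Exemption Letter is held; the memorandum is an unadopted draft. Turning to paragraphs (e)–(f): (e) operates against (a): a current Schedule 5 Registration is held. (f), which would lift (e), is not engaged — there is no General Declaration in force. Exception (a) does not apply.
Exception (b)'s conditions are all satisfied: the reference index is 303, under the 308 limit; the reportable unit count is 90, less than the 95 limit; a written security-exemption finding has been issued. However, paragraph (g) must be considered: (g) operates against (b): the compliance score is 46 points, under the 57 points limit. Exception (b) does not apply.
Exception (c)'s conditions are all satisfied: the memorandum contains personal medical information; the registered capacity is 1,420 units, less than the 1,570 units limit. But applying paragraph (h): (h) operates against (c): Felix is the subject of the memorandum. (c) is therefore removed.
All of (d)'s requirements are met (aggregate throughput is 6,610 units, under the 7,460 units limit; the memorandum is privileged; the number of pages in the record is 113, below the 130 limit). But: (i) operates against (d): the record's age is 21 years, meeting the 18 years threshold. (j) operates (the coverage ratio is 38%, less than the 50% limit), but is itself disapplied by (k): (k) is triggered — a current Category C Waiver is held. (l) would limit (k) — the baseline figure is 466, below the 480 limit — but (m) sets (l) aside: (m) applies — a current General Registration is held. (n) does not operate here (assessed value is $260,000, not under $215,000), so (m) stands. Exception (d) does not apply.
No exception applies. The general rule governs.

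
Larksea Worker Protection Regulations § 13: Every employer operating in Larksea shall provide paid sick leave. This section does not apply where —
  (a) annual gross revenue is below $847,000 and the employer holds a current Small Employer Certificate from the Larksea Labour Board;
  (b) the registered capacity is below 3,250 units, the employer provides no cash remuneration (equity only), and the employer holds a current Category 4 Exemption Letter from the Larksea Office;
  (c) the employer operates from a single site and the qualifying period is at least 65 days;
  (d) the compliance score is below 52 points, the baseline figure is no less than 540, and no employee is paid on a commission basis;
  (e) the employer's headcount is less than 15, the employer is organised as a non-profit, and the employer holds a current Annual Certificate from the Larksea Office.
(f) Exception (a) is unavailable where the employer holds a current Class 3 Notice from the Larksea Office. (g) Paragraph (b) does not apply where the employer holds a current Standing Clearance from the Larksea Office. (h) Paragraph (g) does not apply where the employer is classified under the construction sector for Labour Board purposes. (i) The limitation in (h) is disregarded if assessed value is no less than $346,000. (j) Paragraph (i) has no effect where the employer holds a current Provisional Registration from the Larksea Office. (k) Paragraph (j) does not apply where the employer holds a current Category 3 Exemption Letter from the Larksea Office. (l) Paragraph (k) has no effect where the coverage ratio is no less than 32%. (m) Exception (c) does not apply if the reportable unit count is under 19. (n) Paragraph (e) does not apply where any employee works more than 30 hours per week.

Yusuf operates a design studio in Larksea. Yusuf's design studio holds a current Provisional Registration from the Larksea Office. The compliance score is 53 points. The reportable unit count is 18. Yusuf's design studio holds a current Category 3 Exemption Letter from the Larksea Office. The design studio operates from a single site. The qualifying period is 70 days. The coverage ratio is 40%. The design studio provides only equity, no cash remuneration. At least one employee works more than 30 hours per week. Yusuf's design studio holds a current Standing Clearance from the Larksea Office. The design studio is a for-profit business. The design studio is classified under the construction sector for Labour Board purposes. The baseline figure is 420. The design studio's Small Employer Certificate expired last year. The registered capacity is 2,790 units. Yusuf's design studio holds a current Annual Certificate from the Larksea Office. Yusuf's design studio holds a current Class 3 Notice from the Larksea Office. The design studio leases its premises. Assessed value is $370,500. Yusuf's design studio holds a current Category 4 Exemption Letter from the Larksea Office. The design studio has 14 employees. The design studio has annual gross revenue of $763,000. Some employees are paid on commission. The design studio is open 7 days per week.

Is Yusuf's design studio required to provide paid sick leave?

Exception (a) fails — the Small Employer Certificate has expired.
All of (b)'s requirements are met (the registered capacity is 2,790 units, below the 3,250 units limit; remuneration is equity-only; a current Category 4 Exemption Letter is held). Applying paragraphs (g)–(l): (g) applies (a current Standing Clearance is held), but yields to (h): (h) operates against (g): the design studio is classified under the construction sector. (i) would limit (h) — assessed value is $370,500, meeting the $346,000 threshold — but (j) sets (i) aside: (j) operates — a current Provisional Registration is held. (k) would limit (j) — a current Category 3 Exemption Letter is held — but (l) sets (k) aside: (l) operates against (k): the coverage ratio is 40%, meeting the 32% threshold. So (b) applies.
Exception (c): the employer operates from a single site; the qualifying period is 70 days, meeting the 65 days threshold — every condition holds. Turning to paragraph (m): (m) operates against (c): the reportable unit count is 18, under the 19 limit. (c) is therefore removed.
Exception (d) fails — the compliance score is 53 points, not below 52 points.
Exception (e) requires that the employer is organised as a non-profit; but the employer is for-profit, so (e) is unavailable.

No — exception (b) applies; Yusuf's design studio is not required to provide paid sick leave.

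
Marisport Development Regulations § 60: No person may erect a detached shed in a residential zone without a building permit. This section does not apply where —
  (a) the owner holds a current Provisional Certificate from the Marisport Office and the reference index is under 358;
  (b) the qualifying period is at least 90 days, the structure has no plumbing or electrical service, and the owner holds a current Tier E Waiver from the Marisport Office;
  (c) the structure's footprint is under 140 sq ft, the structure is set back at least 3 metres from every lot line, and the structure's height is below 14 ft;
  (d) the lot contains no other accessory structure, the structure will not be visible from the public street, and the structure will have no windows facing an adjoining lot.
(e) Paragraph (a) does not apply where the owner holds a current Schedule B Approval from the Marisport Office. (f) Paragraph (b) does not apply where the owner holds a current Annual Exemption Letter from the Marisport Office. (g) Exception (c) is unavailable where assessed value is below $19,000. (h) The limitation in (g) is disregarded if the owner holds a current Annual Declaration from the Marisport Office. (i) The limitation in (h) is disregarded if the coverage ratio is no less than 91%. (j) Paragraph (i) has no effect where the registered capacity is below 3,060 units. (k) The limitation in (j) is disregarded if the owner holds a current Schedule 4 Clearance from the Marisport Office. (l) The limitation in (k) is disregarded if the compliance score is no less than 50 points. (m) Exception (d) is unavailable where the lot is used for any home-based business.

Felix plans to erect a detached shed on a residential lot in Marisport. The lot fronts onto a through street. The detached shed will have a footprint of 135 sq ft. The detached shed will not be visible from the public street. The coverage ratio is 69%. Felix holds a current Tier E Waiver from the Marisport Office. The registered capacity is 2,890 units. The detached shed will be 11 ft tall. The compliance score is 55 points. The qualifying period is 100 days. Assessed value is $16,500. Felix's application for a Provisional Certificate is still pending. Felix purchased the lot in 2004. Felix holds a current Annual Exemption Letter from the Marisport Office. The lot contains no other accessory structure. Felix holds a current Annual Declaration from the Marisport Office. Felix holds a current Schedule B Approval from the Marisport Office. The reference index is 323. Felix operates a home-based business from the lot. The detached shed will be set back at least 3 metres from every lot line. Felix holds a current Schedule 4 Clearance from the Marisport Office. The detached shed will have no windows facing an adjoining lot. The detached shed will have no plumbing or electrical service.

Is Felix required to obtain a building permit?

No — exception (c) applies; Felix does not need a building permit.

Exception (a) does not apply: the Provisional Certificate is not current.
Exception (b)'s conditions are all satisfied: the qualifying period is 100 days, meeting the 90 days threshold; there is no plumbing or electrical service; a current Tier E Waiver is held. Turning to paragraph (f): (f) operates against (b): a current Annual Exemption Letter is held. Exception (b) does not apply.
All of (c)'s requirements are met (the structure's footprint is 135 sq ft, under the 140 sq ft limit; the setback is at least 3 m on every side; the structure's height is 11 ft, below the 14 ft limit). As to paragraphs (g)–(l): (g) applies (assessed value is $16,500, below the $19,000 limit), but is set aside by (h): (h) operates — a current Annual Declaration is held. (i) is inapplicable (the coverage ratio is 69%, short of 91%), so (h) stands. (c) remains available.
Exception (d)'s conditions are all satisfied: the lot has no other accessory structure; the structure will not be visible from the street; no windows face an adjoining lot. But: (m) operates against (d): a home-based business operates on the lot. (d) is therefore removed.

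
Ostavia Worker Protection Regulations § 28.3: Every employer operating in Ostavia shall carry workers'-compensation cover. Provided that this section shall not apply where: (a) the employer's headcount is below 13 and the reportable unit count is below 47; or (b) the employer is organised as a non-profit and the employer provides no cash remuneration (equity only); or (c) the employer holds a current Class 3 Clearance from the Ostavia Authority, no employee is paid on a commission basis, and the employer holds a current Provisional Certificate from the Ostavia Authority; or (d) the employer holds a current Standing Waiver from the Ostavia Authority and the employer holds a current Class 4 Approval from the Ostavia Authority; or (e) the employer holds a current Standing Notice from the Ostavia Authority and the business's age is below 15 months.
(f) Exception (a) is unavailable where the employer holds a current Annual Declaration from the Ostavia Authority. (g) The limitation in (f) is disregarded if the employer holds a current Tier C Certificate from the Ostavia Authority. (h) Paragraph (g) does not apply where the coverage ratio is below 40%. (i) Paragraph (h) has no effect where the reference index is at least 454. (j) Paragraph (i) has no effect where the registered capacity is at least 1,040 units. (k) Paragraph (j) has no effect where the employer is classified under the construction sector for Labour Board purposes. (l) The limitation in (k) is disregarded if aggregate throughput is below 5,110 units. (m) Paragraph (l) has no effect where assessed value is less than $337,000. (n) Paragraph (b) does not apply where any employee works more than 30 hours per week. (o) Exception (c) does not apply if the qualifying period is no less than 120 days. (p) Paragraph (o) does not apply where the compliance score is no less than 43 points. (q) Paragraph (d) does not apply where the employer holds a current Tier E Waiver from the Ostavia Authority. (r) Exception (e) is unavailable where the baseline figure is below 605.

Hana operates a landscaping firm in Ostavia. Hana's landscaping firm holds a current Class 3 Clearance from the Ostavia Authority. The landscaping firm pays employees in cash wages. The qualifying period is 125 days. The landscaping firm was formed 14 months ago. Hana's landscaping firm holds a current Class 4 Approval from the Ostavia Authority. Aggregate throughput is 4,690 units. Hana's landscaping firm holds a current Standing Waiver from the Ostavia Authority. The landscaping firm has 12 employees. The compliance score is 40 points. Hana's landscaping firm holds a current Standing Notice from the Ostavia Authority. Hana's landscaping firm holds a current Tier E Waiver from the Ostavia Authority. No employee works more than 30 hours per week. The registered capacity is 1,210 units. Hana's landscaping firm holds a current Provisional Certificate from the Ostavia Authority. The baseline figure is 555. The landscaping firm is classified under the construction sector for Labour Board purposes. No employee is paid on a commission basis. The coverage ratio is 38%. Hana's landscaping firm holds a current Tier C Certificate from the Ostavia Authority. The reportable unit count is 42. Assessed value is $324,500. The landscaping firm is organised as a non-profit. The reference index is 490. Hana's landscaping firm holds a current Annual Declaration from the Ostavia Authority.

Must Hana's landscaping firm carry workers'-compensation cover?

No — exception (a) applies; Hana's landscaping firm is not required to carry workers'-compensation cover.

All of (a)'s requirements are met (the employer's headcount is 12, below the 13 limit; the reportable unit count is 42, below the 47 limit). Considering the limiting provisions: (f) operates (a current Annual Declaration is held), but is itself disapplied by (g): (g) operates against (f): a current Tier C Certificate is held. (h) would limit (g) — the coverage ratio is 38%, below the 40% limit — but (i) sets (h) aside: (i) is triggered — the reference index is 490, meeting the 454 threshold. (j) would limit (i) — the registered capacity is 1,210 units, meeting the 1,040 units threshold — but (k) sets (j) aside: (k) is engaged — the landscaping firm is classified under the construction sector. (l) operates (aggregate throughput is 4,690 units, below the 5,110 units limit), but yields to (m): (m) is engaged — assessed value is $324,500, less than the $337,000 limit. So (a) applies.
Exception (b) fails — employees are paid cash wages.
Exception (c): a current Class 3 Clearance is held; no employee is paid on commission; a current Provisional Certificate is held — every condition holds. But: (o) operates against (c): the qualifying period is 125 days, meeting the 120 days threshold. (p), which would lift (o), is not engaged — the compliance score is 40 points, short of 43 points. So (c) is unavailable.
Exception (d): a current Standing Waiver is held; a current Class 4 Approval is held — every condition holds. However, paragraph (q) must be considered: (q) operates — a current Tier E Waiver is held. Exception (d) does not apply.
All of (e)'s requirements are met (a current Standing Notice is held; the business's age is 14 months, below the 15 months limit). But: (r) operates — the baseline figure is 555, below the 605 limit. Exception (e) does not apply.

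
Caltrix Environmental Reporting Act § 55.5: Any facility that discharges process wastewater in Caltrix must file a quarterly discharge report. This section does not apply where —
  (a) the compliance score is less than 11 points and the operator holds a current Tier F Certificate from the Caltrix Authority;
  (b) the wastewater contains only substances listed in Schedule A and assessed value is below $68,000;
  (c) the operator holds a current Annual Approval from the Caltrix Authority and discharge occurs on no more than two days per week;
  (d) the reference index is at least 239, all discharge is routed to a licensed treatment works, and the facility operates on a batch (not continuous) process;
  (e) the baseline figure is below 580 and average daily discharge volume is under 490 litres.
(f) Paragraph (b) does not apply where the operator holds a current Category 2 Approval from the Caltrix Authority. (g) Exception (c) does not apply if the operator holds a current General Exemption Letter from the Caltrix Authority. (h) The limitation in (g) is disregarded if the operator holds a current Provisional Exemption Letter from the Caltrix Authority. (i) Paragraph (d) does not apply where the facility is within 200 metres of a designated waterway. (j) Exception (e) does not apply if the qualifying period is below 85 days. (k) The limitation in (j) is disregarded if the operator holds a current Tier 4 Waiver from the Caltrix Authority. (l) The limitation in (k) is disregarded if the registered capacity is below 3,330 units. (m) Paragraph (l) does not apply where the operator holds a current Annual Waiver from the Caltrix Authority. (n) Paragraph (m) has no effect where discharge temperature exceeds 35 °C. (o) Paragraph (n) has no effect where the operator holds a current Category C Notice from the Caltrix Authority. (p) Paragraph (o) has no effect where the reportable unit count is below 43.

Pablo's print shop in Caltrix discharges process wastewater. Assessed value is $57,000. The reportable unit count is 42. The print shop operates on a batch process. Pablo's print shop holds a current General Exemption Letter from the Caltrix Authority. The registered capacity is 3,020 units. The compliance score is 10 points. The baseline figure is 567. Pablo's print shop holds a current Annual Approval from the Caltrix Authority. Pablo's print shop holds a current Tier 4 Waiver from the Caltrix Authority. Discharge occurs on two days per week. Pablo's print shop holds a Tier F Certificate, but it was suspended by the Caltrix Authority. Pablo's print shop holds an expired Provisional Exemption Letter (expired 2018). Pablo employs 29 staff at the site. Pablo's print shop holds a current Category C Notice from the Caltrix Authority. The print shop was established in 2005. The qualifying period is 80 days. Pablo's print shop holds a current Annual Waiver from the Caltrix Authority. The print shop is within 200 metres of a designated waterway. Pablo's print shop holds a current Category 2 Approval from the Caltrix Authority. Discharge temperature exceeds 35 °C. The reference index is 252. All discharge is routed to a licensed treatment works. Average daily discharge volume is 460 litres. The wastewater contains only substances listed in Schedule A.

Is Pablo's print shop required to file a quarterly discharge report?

Exception (a) does not apply: there is no Tier F Certificate in force.
Exception (b)'s conditions are all satisfied: the wastewater is Schedule-A-only; assessed value is $57,000, below the $68,000 limit. But applying paragraph (f): (f) applies — a current Category 2 Approval is held. So (b) is unavailable.
Exception (c): a current Annual Approval is held; discharge occurs on no more than two days per week — every condition holds. However, paragraphs (g)–(h) must be considered: (g) operates against (c): a current General Exemption Letter is held. (h), which would lift (g), is inapplicable — no current Provisional Exemption Letter is held. So (c) is unavailable.
Exception (d)'s conditions are all satisfied: the reference index is 252, meeting the 239 threshold; discharge is routed to a licensed treatment works; the facility operates on a batch process. But applying paragraph (i): (i) applies — the print shop is within 200 m of a designated waterway. Exception (d) does not apply.
Exception (e) is satisfied on its face — the baseline figure is 567, below the 580 limit; average daily discharge volume is 460 litres, under the 490 litres limit. But: (j) is engaged — the qualifying period is 80 days, below the 85 days limit. (k) operates (a current Tier 4 Waiver is held), but yields to (l): (l) operates — the registered capacity is 3,020 units, below the 3,330 units limit. (m) is engaged (a current Annual Waiver is held), but is itself disapplied by (n): (n) operates against (m): discharge temperature exceeds 35 °C. (o) would limit (n) — a current Category C Notice is held — but (p) sets (o) aside: (p) is engaged — the reportable unit count is 42, below the 43 limit. Exception (e) does not apply.
No exception applies. The general rule governs.

Yes — Pablo's print shop must file a quarterly discharge report.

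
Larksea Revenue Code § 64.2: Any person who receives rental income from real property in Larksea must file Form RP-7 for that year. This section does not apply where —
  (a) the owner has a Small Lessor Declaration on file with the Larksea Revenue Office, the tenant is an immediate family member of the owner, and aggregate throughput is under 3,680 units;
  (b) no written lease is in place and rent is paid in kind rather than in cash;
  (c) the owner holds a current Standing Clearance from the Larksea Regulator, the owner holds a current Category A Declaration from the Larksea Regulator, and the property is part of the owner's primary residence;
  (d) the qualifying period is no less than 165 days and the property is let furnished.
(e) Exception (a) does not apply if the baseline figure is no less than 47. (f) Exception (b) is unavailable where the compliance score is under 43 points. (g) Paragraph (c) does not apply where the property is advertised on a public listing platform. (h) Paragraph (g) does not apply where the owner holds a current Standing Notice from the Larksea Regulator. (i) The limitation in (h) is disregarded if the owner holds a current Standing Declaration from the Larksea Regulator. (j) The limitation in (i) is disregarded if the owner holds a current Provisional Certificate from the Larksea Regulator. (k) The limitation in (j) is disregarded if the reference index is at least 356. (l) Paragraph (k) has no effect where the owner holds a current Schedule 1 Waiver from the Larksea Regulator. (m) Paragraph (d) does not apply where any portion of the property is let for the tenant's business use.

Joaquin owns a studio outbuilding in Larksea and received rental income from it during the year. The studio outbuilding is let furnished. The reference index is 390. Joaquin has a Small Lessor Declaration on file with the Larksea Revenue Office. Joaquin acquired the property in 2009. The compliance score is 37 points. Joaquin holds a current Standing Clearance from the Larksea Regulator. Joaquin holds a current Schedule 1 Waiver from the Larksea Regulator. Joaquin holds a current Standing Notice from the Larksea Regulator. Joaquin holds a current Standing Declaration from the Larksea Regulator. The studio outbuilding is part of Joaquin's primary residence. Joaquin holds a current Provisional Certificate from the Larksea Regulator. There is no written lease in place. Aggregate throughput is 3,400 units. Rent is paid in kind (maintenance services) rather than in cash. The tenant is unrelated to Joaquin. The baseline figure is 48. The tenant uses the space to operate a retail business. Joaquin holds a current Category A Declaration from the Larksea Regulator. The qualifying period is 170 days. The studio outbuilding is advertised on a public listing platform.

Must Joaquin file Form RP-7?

No — exception (c) applies; Joaquin is not required to file Form RP-7.

Exception (a) does not apply: the tenant is unrelated to the owner.
Exception (b) is satisfied on its face — there is no written lease; rent is paid in kind. However, paragraph (f) must be considered: (f) operates — the compliance score is 37 points, under the 43 points limit. Exception (b) does not apply.
Exception (c) is satisfied on its face — a current Standing Clearance is held; a current Category A Declaration is held; the studio outbuilding is part of the primary residence. Considering the limiting provisions: (g) would limit (c) — the property is publicly advertised — but (h) sets (g) aside: (h) operates against (g): a current Standing Notice is held. (i) operates (a current Standing Declaration is held), but is itself disapplied by (j): (j) operates against (i): a current Provisional Certificate is held. (k) would limit (j) — the reference index is 390, meeting the 356 threshold — but (l) sets (k) aside: (l) is engaged — a current Schedule 1 Waiver is held. So (c) applies.
Exception (d): the qualifying period is 170 days, meeting the 165 days threshold; the property is let furnished — every condition holds. However, paragraph (m) must be considered: (m) applies — the space is let for business use. So (d) is unavailable.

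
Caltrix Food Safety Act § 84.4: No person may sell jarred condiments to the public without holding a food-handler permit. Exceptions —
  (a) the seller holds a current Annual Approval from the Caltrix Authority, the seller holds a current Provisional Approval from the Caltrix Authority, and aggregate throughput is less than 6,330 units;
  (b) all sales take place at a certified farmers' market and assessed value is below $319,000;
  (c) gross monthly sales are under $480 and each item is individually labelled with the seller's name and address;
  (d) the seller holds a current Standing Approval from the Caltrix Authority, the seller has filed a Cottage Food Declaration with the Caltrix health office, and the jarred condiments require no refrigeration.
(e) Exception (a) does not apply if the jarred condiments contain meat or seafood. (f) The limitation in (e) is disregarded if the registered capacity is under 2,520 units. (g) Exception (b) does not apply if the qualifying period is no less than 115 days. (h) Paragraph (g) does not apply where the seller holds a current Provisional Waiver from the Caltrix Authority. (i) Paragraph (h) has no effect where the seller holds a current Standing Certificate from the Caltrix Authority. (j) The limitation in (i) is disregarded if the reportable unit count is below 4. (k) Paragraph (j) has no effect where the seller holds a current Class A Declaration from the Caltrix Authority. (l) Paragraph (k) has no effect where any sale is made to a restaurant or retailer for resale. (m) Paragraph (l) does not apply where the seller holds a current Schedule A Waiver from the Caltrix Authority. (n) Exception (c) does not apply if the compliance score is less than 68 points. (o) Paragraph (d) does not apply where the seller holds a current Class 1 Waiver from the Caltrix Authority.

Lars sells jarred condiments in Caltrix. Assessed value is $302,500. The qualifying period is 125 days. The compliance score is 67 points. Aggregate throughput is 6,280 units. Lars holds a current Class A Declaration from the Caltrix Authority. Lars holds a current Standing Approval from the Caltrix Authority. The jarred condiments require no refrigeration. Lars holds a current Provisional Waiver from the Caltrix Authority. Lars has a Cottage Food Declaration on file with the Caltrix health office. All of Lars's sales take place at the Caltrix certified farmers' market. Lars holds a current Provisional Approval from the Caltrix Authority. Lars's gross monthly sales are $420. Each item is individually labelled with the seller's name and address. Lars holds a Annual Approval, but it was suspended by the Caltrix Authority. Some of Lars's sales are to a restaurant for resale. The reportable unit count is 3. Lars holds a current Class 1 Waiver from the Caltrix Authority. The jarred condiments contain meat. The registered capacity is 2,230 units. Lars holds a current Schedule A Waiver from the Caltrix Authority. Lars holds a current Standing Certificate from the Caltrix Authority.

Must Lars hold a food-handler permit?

Yes — Lars must hold a food-handler permit.

Exception (a) requires that the seller holds a current Annual Approval from the Caltrix Authority; but there is no Annual Approval in force, so (a) is unavailable.
Exception (b): all sales are at a certified farmers' market; assessed value is $302,500, below the $319,000 limit — every condition holds. Turning to paragraphs (g)–(m): (g) operates — the qualifying period is 125 days, meeting the 115 days threshold. (h) is engaged (a current Provisional Waiver is held), but is displaced by (i): (i) operates against (h): a current Standing Certificate is held. (j) would limit (i) — the reportable unit count is 3, below the 4 limit — but (k) sets (j) aside: (k) is engaged — a current Class A Declaration is held. (l) applies (some sales are to a restaurant for resale), but is set aside by (m): (m) operates against (l): a current Schedule A Waiver is held. So (b) is unavailable.
Exception (c): gross monthly sales are $420, under the $480 limit; items are individually labelled — every condition holds. But: (n) is triggered — the compliance score is 67 points, less than the 68 points limit. So (c) is unavailable.
Exception (d)'s conditions are all satisfied: a current Standing Approval is held; a Cottage Food Declaration is on file; the jarred condiments are shelf-stable. But: (o) operates against (d): a current Class 1 Waiver is held. (d) is therefore removed.
No exception displaces § 84.4.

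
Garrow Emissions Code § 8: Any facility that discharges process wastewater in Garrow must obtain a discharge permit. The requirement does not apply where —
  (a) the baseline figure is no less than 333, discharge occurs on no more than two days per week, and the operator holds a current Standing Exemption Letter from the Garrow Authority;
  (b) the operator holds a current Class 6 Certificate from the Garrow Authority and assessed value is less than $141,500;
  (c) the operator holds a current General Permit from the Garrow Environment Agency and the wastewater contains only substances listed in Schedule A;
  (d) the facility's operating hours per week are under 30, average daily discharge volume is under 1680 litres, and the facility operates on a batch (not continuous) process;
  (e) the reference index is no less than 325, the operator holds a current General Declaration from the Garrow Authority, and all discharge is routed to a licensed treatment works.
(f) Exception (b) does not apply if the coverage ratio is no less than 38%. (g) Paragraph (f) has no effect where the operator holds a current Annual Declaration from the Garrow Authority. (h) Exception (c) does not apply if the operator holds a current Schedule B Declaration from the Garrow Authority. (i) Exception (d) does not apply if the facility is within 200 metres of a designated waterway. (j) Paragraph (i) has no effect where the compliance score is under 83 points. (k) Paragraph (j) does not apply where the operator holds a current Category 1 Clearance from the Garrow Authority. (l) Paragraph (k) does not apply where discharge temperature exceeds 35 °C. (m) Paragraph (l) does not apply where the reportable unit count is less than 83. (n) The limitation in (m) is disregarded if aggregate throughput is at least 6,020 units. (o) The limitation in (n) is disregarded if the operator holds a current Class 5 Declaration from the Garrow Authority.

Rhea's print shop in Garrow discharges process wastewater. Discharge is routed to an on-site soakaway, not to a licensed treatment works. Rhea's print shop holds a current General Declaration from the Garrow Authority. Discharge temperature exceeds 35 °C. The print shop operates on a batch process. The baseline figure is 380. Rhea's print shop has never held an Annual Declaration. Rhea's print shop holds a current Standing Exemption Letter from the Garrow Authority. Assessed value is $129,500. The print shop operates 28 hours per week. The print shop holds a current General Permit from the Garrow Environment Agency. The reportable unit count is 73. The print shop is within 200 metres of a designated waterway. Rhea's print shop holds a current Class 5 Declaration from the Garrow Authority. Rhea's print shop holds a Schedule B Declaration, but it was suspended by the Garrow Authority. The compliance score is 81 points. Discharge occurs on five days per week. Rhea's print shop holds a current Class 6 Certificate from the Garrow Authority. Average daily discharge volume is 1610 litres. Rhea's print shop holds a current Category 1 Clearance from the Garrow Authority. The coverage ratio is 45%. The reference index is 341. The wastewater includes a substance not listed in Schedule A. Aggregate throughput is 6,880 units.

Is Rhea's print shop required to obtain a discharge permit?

Exception (a) requires that discharge occurs on no more than two days per week; but discharge occurs on five days per week, so (a) is unavailable.
Exception (b)'s conditions are all satisfied: a current Class 6 Certificate is held; assessed value is $129,500, less than the $141,500 limit. But applying paragraphs (f)–(g): (f) operates against (b): the coverage ratio is 45%, meeting the 38% threshold. (g), which would lift (f), does not operate here — there is no Annual Declaration in force. So (b) is unavailable.
Exception (c) requires that the wastewater contains only substances listed in Schedule A; but the wastewater includes a non-Schedule-A substance, so (c) is unavailable.
All of (d)'s requirements are met (the facility's operating hours per week are 28, under the 30 limit; average daily discharge volume is 1610 litres, under the 1680 litres limit; the facility operates on a batch process). But: (i) operates against (d): the print shop is within 200 m of a designated waterway. (j) would limit (i) — the compliance score is 81 points, under the 83 points limit — but (k) sets (j) aside: (k) operates against (j): a current Category 1 Clearance is held. (l) operates (discharge temperature exceeds 35 °C), but is displaced by (m): (m) operates — the reportable unit count is 73, less than the 83 limit. (n) would limit (m) — aggregate throughput is 6,880 units, meeting the 6,020 units threshold — but (o) sets (n) aside: (o) operates against (n): a current Class 5 Declaration is held. (d) is therefore removed.
Exception (e) requires that all discharge is routed to a licensed treatment works; but discharge is not routed to a licensed treatment works, so (e) is unavailable.
No exception displaces § 8.

Yes — Rhea's print shop must obtain a discharge permit.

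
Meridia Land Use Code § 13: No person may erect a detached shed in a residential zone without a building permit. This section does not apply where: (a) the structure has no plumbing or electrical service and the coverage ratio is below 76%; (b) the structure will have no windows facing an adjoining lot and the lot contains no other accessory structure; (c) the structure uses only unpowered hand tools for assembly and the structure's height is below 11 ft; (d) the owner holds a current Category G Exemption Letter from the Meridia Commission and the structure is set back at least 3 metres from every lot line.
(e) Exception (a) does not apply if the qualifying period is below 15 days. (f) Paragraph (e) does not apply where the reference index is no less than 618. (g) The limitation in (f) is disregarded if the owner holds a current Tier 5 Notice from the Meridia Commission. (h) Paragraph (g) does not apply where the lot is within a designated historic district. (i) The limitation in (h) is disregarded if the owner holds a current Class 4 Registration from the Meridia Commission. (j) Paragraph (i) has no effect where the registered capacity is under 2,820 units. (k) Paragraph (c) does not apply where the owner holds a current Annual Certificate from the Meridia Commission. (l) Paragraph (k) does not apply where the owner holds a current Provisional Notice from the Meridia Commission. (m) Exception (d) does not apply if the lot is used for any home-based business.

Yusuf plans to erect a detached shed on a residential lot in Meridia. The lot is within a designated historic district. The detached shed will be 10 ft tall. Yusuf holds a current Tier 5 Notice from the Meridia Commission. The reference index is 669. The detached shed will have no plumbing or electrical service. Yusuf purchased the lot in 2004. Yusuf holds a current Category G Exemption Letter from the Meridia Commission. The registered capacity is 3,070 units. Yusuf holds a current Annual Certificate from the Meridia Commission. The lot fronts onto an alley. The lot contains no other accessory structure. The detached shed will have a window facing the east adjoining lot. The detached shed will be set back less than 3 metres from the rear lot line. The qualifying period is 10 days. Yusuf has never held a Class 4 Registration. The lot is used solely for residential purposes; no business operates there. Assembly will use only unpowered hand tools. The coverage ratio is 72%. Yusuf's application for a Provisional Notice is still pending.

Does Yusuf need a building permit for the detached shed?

No — exception (a) applies; Yusuf does not need a building permit.

Exception (a)'s conditions are all satisfied: there is no plumbing or electrical service; the coverage ratio is 72%, below the 76% limit. Applying paragraphs (e)–(j): (e) would limit (a) — the qualifying period is 10 days, below the 15 days limit — but (f) sets (e) aside: (f) is engaged — the reference index is 669, meeting the 618 threshold. (g) operates (a current Tier 5 Notice is held), but is overridden by (h): (h) operates against (g): the lot is in a historic district. (i), which would lift (h), is inapplicable — the Class 4 Registration is not current. So (a) applies.
Exception (b) does not apply: a window faces an adjoining lot.
Exception (c)'s conditions are all satisfied: assembly uses only hand tools; the structure's height is 10 ft, below the 11 ft limit. But applying paragraphs (k)–(l): (k) operates against (c): a current Annual Certificate is held. (l), which would lift (k), is not triggered — the Provisional Notice is not current. (c) is therefore removed.
Exception (d) does not apply: the rear setback is under 3 m.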